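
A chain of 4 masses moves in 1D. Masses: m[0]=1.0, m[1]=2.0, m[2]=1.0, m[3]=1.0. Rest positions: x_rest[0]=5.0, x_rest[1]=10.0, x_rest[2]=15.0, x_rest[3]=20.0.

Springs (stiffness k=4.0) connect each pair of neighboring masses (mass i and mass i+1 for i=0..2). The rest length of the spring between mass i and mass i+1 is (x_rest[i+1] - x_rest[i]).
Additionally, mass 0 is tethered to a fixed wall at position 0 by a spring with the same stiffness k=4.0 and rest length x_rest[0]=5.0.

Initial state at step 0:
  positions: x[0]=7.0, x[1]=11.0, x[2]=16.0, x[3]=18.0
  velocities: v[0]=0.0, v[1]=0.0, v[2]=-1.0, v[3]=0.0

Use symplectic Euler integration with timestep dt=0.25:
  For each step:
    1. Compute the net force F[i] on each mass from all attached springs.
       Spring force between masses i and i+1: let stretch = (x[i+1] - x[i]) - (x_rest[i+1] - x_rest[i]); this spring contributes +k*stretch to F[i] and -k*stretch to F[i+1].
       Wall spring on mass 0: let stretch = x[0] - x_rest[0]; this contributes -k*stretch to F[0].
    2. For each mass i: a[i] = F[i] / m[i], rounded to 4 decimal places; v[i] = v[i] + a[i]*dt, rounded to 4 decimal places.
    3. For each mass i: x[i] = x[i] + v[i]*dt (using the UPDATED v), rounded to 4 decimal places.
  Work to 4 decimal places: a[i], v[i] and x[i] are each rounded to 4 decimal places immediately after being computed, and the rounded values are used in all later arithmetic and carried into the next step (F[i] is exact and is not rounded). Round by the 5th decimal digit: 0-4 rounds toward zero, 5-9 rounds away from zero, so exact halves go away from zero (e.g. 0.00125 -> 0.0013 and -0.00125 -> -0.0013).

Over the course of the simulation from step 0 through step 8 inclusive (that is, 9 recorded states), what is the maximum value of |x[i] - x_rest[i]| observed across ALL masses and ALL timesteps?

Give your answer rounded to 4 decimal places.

Step 0: x=[7.0000 11.0000 16.0000 18.0000] v=[0.0000 0.0000 -1.0000 0.0000]
Step 1: x=[6.2500 11.1250 15.0000 18.7500] v=[-3.0000 0.5000 -4.0000 3.0000]
Step 2: x=[5.1563 11.1250 13.9688 19.8125] v=[-4.3750 0.0000 -4.1250 4.2500]
Step 3: x=[4.2657 10.7344 13.6875 20.6641] v=[-3.5626 -1.5625 -1.1251 3.4063]
Step 4: x=[3.9258 9.9043 14.4121 21.0215] v=[-1.3596 -3.3203 2.8984 1.4297]
Step 5: x=[4.0991 8.8904 15.6621 20.9766] v=[0.6931 -4.0557 5.0000 -0.1797]
Step 6: x=[4.4454 8.1240 16.5478 20.8531] v=[1.3853 -3.0655 3.5428 -0.4942]
Step 7: x=[4.6000 7.9508 16.4039 20.9032] v=[0.6185 -0.6929 -0.5757 0.2005]
Step 8: x=[4.4423 8.4154 15.2715 21.0785] v=[-0.6307 1.8583 -4.5295 0.7012]
Max displacement = 2.0492

Answer: 2.0492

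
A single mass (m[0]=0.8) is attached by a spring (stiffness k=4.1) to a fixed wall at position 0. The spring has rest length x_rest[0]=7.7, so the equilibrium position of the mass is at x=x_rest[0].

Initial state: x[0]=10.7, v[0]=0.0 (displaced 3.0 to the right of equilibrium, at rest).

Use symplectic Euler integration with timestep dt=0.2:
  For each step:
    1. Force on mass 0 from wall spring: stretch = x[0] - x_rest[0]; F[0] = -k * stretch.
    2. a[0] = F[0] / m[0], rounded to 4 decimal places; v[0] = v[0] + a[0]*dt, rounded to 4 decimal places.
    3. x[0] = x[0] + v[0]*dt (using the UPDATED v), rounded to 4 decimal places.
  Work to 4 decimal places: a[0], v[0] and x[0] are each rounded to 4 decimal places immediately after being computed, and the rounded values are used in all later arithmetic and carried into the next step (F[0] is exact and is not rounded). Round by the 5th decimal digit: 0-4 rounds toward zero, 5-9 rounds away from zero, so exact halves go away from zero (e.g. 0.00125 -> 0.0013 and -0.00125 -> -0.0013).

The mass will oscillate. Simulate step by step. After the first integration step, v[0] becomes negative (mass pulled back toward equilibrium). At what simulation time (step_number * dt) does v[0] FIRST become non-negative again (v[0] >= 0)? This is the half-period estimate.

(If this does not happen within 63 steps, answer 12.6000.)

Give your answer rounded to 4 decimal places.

Step 0: x=[10.7000] v=[0.0000]
Step 1: x=[10.0850] v=[-3.0750]
Step 2: x=[8.9811] v=[-5.5196]
Step 3: x=[7.6146] v=[-6.8327]
Step 4: x=[6.2656] v=[-6.7452]
Step 5: x=[5.2106] v=[-5.2749]
Step 6: x=[4.6659] v=[-2.7233]
Step 7: x=[4.7432] v=[0.3867]
First v>=0 after going negative at step 7, time=1.4000

Answer: 1.4000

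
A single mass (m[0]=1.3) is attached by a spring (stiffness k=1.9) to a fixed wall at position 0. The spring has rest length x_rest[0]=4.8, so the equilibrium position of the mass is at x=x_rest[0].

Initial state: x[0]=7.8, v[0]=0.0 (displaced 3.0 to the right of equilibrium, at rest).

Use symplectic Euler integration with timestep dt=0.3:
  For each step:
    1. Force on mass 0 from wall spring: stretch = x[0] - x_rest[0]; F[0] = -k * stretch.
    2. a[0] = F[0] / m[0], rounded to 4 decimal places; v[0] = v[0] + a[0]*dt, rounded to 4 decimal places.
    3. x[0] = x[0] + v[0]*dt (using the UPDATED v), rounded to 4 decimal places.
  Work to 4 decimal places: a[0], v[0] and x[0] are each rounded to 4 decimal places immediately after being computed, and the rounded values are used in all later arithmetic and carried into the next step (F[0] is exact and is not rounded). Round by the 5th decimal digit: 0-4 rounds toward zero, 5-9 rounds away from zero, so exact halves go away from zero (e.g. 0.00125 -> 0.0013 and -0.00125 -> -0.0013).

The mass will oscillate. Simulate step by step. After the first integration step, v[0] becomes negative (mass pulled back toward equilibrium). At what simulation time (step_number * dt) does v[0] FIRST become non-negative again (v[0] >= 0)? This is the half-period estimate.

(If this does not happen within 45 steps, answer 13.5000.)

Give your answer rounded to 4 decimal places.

Step 0: x=[7.8000] v=[0.0000]
Step 1: x=[7.4054] v=[-1.3154]
Step 2: x=[6.6681] v=[-2.4578]
Step 3: x=[5.6850] v=[-3.2769]
Step 4: x=[4.5855] v=[-3.6650]
Step 5: x=[3.5142] v=[-3.5710]
Step 6: x=[2.6120] v=[-3.0072]
Step 7: x=[1.9976] v=[-2.0479]
Step 8: x=[1.7518] v=[-0.8192]
Step 9: x=[1.9070] v=[0.5173]
First v>=0 after going negative at step 9, time=2.7000

Answer: 2.7000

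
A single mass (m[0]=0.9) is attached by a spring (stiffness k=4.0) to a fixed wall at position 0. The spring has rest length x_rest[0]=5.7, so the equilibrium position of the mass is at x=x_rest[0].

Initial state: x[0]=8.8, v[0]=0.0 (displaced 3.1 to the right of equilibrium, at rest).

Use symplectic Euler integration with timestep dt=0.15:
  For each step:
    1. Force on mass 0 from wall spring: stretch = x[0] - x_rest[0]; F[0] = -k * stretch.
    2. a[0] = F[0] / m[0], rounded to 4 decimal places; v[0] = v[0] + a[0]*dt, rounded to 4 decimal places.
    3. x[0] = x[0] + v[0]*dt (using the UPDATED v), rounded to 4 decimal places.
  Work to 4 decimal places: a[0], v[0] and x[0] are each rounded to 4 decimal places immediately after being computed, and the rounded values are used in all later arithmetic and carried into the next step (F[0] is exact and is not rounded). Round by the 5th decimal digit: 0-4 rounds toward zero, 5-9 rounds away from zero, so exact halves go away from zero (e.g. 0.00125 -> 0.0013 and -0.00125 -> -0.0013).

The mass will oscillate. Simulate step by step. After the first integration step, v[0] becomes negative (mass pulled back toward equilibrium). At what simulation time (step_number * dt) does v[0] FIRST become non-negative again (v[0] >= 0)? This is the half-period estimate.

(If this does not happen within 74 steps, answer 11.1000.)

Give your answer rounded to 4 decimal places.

Step 0: x=[8.8000] v=[0.0000]
Step 1: x=[8.4900] v=[-2.0667]
Step 2: x=[7.9010] v=[-3.9267]
Step 3: x=[7.0919] v=[-5.3940]
Step 4: x=[6.1436] v=[-6.3219]
Step 5: x=[5.1510] v=[-6.6176]
Step 6: x=[4.2133] v=[-6.2516]
Step 7: x=[3.4242] v=[-5.2605]
Step 8: x=[2.8627] v=[-3.7433]
Step 9: x=[2.5849] v=[-1.8518]
Step 10: x=[2.6186] v=[0.2249]
First v>=0 after going negative at step 10, time=1.5000

Answer: 1.5000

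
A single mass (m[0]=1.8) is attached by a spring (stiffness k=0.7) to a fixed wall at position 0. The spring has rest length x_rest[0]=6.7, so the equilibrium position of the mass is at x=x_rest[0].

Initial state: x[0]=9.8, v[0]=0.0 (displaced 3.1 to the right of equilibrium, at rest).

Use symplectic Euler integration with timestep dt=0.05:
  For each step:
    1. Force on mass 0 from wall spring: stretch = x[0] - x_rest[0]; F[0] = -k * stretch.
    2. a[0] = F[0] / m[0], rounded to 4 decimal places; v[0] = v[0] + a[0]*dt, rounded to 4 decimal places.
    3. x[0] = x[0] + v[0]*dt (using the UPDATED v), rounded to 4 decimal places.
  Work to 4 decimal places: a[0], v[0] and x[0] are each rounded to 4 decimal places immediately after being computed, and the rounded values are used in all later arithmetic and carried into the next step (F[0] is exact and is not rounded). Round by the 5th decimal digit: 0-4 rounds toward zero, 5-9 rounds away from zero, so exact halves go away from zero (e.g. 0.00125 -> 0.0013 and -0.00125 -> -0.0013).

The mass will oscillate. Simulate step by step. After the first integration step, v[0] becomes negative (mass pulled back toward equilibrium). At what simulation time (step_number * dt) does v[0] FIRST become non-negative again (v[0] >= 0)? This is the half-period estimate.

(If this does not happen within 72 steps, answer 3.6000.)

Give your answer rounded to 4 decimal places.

Step 0: x=[9.8000] v=[0.0000]
Step 1: x=[9.7970] v=[-0.0603]
Step 2: x=[9.7910] v=[-0.1205]
Step 3: x=[9.7820] v=[-0.1806]
Step 4: x=[9.7700] v=[-0.2405]
Step 5: x=[9.7550] v=[-0.3002]
Step 6: x=[9.7370] v=[-0.3596]
Step 7: x=[9.7161] v=[-0.4187]
Step 8: x=[9.6922] v=[-0.4773]
Step 9: x=[9.6654] v=[-0.5355]
Step 10: x=[9.6357] v=[-0.5932]
Step 11: x=[9.6032] v=[-0.6503]
Step 12: x=[9.5679] v=[-0.7068]
Step 13: x=[9.5298] v=[-0.7626]
Step 14: x=[9.4889] v=[-0.8176]
Step 15: x=[9.4453] v=[-0.8718]
Step 16: x=[9.3990] v=[-0.9252]
Step 17: x=[9.3501] v=[-0.9777]
Step 18: x=[9.2986] v=[-1.0292]
Step 19: x=[9.2446] v=[-1.0797]
Step 20: x=[9.1881] v=[-1.1292]
Step 21: x=[9.1292] v=[-1.1776]
Step 22: x=[9.0680] v=[-1.2248]
Step 23: x=[9.0045] v=[-1.2708]
Step 24: x=[8.9387] v=[-1.3156]
Step 25: x=[8.8707] v=[-1.3591]
Step 26: x=[8.8006] v=[-1.4013]
Step 27: x=[8.7285] v=[-1.4421]
Step 28: x=[8.6544] v=[-1.4815]
Step 29: x=[8.5784] v=[-1.5195]
Step 30: x=[8.5006] v=[-1.5560]
Step 31: x=[8.4211] v=[-1.5910]
Step 32: x=[8.3399] v=[-1.6245]
Step 33: x=[8.2571] v=[-1.6564]
Step 34: x=[8.1728] v=[-1.6867]
Step 35: x=[8.0870] v=[-1.7153]
Step 36: x=[7.9999] v=[-1.7423]
Step 37: x=[7.9115] v=[-1.7676]
Step 38: x=[7.8219] v=[-1.7912]
Step 39: x=[7.7313] v=[-1.8130]
Step 40: x=[7.6396] v=[-1.8331]
Step 41: x=[7.5470] v=[-1.8514]
Step 42: x=[7.4536] v=[-1.8679]
Step 43: x=[7.3595] v=[-1.8826]
Step 44: x=[7.2647] v=[-1.8954]
Step 45: x=[7.1694] v=[-1.9064]
Step 46: x=[7.0736] v=[-1.9155]
Step 47: x=[6.9775] v=[-1.9228]
Step 48: x=[6.8811] v=[-1.9282]
Step 49: x=[6.7845] v=[-1.9317]
Step 50: x=[6.6878] v=[-1.9333]
Step 51: x=[6.5911] v=[-1.9331]
Step 52: x=[6.4946] v=[-1.9310]
Step 53: x=[6.3983] v=[-1.9270]
Step 54: x=[6.3022] v=[-1.9211]
Step 55: x=[6.2065] v=[-1.9134]
Step 56: x=[6.1113] v=[-1.9038]
Step 57: x=[6.0167] v=[-1.8924]
Step 58: x=[5.9227] v=[-1.8791]
Step 59: x=[5.8295] v=[-1.8640]
Step 60: x=[5.7371] v=[-1.8471]
Step 61: x=[5.6457] v=[-1.8284]
Step 62: x=[5.5553] v=[-1.8079]
Step 63: x=[5.4660] v=[-1.7856]
Step 64: x=[5.3779] v=[-1.7616]
Step 65: x=[5.2911] v=[-1.7359]
Step 66: x=[5.2057] v=[-1.7085]
Step 67: x=[5.1217] v=[-1.6794]
Step 68: x=[5.0393] v=[-1.6487]
Step 69: x=[4.9585] v=[-1.6164]
Step 70: x=[4.8794] v=[-1.5825]
Step 71: x=[4.8020] v=[-1.5471]
Step 72: x=[4.7265] v=[-1.5102]
v[0] did not become non-negative within 72 steps; using fallback time=3.6000

Answer: 3.6000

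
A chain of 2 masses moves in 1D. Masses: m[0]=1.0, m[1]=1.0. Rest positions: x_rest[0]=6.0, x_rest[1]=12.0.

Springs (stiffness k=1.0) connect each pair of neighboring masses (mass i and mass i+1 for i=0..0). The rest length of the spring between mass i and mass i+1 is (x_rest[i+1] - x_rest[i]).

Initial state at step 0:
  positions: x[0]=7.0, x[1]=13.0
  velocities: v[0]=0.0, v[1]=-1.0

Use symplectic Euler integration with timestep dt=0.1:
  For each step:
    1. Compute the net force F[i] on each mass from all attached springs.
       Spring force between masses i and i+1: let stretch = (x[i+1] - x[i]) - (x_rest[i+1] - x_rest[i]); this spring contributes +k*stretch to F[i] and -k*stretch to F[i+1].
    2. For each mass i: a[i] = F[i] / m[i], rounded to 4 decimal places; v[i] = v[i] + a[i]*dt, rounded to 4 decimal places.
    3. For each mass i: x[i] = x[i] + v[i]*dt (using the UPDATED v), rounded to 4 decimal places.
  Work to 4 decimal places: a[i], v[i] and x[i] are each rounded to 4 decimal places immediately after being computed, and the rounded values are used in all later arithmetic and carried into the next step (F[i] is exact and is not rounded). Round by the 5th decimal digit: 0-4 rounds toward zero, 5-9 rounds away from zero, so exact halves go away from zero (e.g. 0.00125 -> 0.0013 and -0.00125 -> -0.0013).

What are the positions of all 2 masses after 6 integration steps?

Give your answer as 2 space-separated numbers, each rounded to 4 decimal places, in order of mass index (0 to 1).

Step 0: x=[7.0000 13.0000] v=[0.0000 -1.0000]
Step 1: x=[7.0000 12.9000] v=[0.0000 -1.0000]
Step 2: x=[6.9990 12.8010] v=[-0.0100 -0.9900]
Step 3: x=[6.9960 12.7040] v=[-0.0298 -0.9702]
Step 4: x=[6.9901 12.6099] v=[-0.0590 -0.9410]
Step 5: x=[6.9804 12.5196] v=[-0.0970 -0.9030]
Step 6: x=[6.9661 12.4339] v=[-0.1431 -0.8569]

Answer: 6.9661 12.4339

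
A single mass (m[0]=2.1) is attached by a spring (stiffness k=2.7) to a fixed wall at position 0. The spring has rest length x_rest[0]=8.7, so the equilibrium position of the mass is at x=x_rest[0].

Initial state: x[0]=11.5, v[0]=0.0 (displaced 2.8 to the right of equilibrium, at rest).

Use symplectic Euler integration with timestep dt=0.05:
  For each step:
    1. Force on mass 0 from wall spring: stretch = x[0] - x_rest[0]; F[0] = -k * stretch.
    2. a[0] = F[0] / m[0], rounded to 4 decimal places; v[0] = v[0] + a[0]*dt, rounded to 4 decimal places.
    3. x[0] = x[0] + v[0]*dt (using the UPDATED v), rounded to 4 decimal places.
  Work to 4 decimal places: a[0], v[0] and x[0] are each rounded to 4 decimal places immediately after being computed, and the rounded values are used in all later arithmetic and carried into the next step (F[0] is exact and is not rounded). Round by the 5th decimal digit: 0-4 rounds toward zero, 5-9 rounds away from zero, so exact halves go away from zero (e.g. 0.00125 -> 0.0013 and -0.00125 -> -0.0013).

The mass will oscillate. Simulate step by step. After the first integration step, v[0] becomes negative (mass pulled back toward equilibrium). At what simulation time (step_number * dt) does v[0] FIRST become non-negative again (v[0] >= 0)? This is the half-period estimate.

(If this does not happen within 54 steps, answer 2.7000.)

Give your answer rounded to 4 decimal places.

Answer: 2.7000

Derivation:
Step 0: x=[11.5000] v=[0.0000]
Step 1: x=[11.4910] v=[-0.1800]
Step 2: x=[11.4730] v=[-0.3594]
Step 3: x=[11.4461] v=[-0.5377]
Step 4: x=[11.4104] v=[-0.7142]
Step 5: x=[11.3660] v=[-0.8884]
Step 6: x=[11.3130] v=[-1.0598]
Step 7: x=[11.2516] v=[-1.2278]
Step 8: x=[11.1820] v=[-1.3918]
Step 9: x=[11.1044] v=[-1.5514]
Step 10: x=[11.0191] v=[-1.7060]
Step 11: x=[10.9263] v=[-1.8551]
Step 12: x=[10.8264] v=[-1.9982]
Step 13: x=[10.7197] v=[-2.1349]
Step 14: x=[10.6065] v=[-2.2647]
Step 15: x=[10.4871] v=[-2.3873]
Step 16: x=[10.3620] v=[-2.5022]
Step 17: x=[10.2316] v=[-2.6090]
Step 18: x=[10.0962] v=[-2.7075]
Step 19: x=[9.9563] v=[-2.7973]
Step 20: x=[9.8124] v=[-2.8781]
Step 21: x=[9.6649] v=[-2.9496]
Step 22: x=[9.5143] v=[-3.0116]
Step 23: x=[9.3611] v=[-3.0640]
Step 24: x=[9.2058] v=[-3.1065]
Step 25: x=[9.0489] v=[-3.1390]
Step 26: x=[8.8908] v=[-3.1614]
Step 27: x=[8.7321] v=[-3.1737]
Step 28: x=[8.5733] v=[-3.1758]
Step 29: x=[8.4149] v=[-3.1677]
Step 30: x=[8.2574] v=[-3.1494]
Step 31: x=[8.1014] v=[-3.1209]
Step 32: x=[7.9473] v=[-3.0824]
Step 33: x=[7.7956] v=[-3.0340]
Step 34: x=[7.6468] v=[-2.9759]
Step 35: x=[7.5014] v=[-2.9082]
Step 36: x=[7.3598] v=[-2.8311]
Step 37: x=[7.2226] v=[-2.7449]
Step 38: x=[7.0901] v=[-2.6499]
Step 39: x=[6.9628] v=[-2.5464]
Step 40: x=[6.8411] v=[-2.4347]
Step 41: x=[6.7253] v=[-2.3152]
Step 42: x=[6.6159] v=[-2.1883]
Step 43: x=[6.5132] v=[-2.0543]
Step 44: x=[6.4175] v=[-1.9137]
Step 45: x=[6.3292] v=[-1.7670]
Step 46: x=[6.2485] v=[-1.6146]
Step 47: x=[6.1757] v=[-1.4570]
Step 48: x=[6.1110] v=[-1.2947]
Step 49: x=[6.0546] v=[-1.1283]
Step 50: x=[6.0067] v=[-0.9582]
Step 51: x=[5.9674] v=[-0.7851]
Step 52: x=[5.9369] v=[-0.6094]
Step 53: x=[5.9153] v=[-0.4318]
Step 54: x=[5.9027] v=[-0.2528]
v[0] did not become non-negative within 54 steps; using fallback time=2.7000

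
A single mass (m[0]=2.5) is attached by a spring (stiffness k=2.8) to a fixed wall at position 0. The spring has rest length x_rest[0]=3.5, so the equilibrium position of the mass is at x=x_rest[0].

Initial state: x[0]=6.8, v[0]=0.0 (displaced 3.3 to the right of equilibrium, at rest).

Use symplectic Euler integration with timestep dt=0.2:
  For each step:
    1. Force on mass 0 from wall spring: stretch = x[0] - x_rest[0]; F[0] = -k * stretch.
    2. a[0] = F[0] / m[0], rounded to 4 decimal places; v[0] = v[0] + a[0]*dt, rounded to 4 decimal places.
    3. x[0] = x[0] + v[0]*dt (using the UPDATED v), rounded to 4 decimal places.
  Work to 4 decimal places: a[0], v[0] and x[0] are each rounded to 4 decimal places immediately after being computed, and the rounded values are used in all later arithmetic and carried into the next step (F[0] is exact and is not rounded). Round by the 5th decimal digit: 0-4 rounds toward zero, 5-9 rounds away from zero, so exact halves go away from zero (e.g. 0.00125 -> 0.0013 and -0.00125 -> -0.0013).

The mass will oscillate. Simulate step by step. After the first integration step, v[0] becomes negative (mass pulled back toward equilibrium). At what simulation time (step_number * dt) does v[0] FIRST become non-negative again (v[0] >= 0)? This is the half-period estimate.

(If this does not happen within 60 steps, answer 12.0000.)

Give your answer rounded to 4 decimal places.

Answer: 3.0000

Derivation:
Step 0: x=[6.8000] v=[0.0000]
Step 1: x=[6.6522] v=[-0.7392]
Step 2: x=[6.3631] v=[-1.4453]
Step 3: x=[5.9458] v=[-2.0866]
Step 4: x=[5.4189] v=[-2.6345]
Step 5: x=[4.8060] v=[-3.0643]
Step 6: x=[4.1346] v=[-3.3568]
Step 7: x=[3.4348] v=[-3.4990]
Step 8: x=[2.7379] v=[-3.4844]
Step 9: x=[2.0752] v=[-3.3137]
Step 10: x=[1.4763] v=[-2.9945]
Step 11: x=[0.9681] v=[-2.5412]
Step 12: x=[0.5733] v=[-1.9741]
Step 13: x=[0.3096] v=[-1.3185]
Step 14: x=[0.1888] v=[-0.6039]
Step 15: x=[0.2164] v=[0.1378]
First v>=0 after going negative at step 15, time=3.0000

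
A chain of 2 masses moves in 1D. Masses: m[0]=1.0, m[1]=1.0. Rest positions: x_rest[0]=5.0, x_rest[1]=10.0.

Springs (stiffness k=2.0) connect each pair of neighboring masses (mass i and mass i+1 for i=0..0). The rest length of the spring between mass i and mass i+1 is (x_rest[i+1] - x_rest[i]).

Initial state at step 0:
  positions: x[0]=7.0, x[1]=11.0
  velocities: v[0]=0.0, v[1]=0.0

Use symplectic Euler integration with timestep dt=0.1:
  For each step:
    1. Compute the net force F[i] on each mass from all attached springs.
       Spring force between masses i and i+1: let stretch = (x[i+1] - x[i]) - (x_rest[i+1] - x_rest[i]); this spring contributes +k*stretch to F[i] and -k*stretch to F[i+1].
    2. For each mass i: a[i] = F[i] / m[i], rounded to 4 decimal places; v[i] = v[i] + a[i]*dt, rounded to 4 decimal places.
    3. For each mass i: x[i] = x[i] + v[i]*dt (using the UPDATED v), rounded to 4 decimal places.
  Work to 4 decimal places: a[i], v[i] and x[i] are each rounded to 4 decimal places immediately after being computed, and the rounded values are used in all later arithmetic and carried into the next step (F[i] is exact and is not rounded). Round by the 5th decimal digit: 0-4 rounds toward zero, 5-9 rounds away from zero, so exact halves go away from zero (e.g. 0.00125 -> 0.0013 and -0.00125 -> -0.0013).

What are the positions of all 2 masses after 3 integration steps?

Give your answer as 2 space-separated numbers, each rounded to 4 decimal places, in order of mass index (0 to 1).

Answer: 6.8840 11.1160

Derivation:
Step 0: x=[7.0000 11.0000] v=[0.0000 0.0000]
Step 1: x=[6.9800 11.0200] v=[-0.2000 0.2000]
Step 2: x=[6.9408 11.0592] v=[-0.3920 0.3920]
Step 3: x=[6.8840 11.1160] v=[-0.5683 0.5683]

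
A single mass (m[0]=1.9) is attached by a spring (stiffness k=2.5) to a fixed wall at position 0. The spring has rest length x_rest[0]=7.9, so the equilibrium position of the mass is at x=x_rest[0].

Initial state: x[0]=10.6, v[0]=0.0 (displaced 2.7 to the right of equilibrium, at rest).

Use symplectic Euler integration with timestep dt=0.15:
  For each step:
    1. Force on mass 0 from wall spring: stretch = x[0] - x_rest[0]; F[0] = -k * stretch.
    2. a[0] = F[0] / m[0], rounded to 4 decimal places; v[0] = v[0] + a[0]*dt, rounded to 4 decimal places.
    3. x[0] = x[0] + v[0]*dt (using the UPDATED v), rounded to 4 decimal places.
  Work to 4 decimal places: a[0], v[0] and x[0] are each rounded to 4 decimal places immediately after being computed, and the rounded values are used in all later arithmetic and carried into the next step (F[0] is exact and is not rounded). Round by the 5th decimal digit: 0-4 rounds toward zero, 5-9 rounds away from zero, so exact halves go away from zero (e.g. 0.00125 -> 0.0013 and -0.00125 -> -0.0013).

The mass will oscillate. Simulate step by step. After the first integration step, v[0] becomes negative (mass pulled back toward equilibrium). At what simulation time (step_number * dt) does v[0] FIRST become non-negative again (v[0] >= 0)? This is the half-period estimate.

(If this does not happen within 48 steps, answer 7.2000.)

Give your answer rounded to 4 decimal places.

Answer: 2.8500

Derivation:
Step 0: x=[10.6000] v=[0.0000]
Step 1: x=[10.5201] v=[-0.5329]
Step 2: x=[10.3626] v=[-1.0500]
Step 3: x=[10.1322] v=[-1.5360]
Step 4: x=[9.8357] v=[-1.9766]
Step 5: x=[9.4819] v=[-2.3587]
Step 6: x=[9.0813] v=[-2.6709]
Step 7: x=[8.6457] v=[-2.9040]
Step 8: x=[8.1880] v=[-3.0512]
Step 9: x=[7.7218] v=[-3.1080]
Step 10: x=[7.2609] v=[-3.0728]
Step 11: x=[6.8189] v=[-2.9467]
Step 12: x=[6.4089] v=[-2.7333]
Step 13: x=[6.0431] v=[-2.4390]
Step 14: x=[5.7322] v=[-2.0725]
Step 15: x=[5.4855] v=[-1.6446]
Step 16: x=[5.3103] v=[-1.1681]
Step 17: x=[5.2118] v=[-0.6570]
Step 18: x=[5.1928] v=[-0.1264]
Step 19: x=[5.2540] v=[0.4079]
First v>=0 after going negative at step 19, time=2.8500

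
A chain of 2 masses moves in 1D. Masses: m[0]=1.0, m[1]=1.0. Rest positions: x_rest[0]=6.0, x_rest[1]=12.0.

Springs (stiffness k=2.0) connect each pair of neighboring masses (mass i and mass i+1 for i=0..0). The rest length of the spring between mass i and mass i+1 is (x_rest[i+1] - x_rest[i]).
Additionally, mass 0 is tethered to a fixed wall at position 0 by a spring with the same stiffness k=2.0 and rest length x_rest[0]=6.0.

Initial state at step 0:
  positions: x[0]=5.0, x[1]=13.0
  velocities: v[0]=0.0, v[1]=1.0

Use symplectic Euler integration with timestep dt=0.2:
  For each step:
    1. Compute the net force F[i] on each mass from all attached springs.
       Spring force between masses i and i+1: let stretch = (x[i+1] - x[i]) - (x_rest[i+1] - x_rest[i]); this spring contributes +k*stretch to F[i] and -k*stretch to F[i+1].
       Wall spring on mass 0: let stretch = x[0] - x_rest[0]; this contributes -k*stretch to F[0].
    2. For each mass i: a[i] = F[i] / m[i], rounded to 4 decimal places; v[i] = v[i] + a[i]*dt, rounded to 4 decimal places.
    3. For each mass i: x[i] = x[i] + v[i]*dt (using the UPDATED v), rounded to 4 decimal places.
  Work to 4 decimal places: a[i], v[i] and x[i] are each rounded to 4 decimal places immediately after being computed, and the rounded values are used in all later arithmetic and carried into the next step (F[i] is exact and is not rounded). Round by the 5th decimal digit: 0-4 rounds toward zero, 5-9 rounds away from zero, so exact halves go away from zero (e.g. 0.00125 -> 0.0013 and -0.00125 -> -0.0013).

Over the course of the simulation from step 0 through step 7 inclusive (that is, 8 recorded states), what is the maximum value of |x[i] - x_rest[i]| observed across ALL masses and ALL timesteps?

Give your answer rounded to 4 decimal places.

Answer: 1.6863

Derivation:
Step 0: x=[5.0000 13.0000] v=[0.0000 1.0000]
Step 1: x=[5.2400 13.0400] v=[1.2000 0.2000]
Step 2: x=[5.6848 12.9360] v=[2.2240 -0.5200]
Step 3: x=[6.2549 12.7319] v=[2.8506 -1.0205]
Step 4: x=[6.8428 12.4896] v=[2.9394 -1.2113]
Step 5: x=[7.3350 12.2756] v=[2.4610 -1.0700]
Step 6: x=[7.6356 12.1464] v=[1.5032 -0.6462]
Step 7: x=[7.6863 12.1363] v=[0.2533 -0.0505]
Max displacement = 1.6863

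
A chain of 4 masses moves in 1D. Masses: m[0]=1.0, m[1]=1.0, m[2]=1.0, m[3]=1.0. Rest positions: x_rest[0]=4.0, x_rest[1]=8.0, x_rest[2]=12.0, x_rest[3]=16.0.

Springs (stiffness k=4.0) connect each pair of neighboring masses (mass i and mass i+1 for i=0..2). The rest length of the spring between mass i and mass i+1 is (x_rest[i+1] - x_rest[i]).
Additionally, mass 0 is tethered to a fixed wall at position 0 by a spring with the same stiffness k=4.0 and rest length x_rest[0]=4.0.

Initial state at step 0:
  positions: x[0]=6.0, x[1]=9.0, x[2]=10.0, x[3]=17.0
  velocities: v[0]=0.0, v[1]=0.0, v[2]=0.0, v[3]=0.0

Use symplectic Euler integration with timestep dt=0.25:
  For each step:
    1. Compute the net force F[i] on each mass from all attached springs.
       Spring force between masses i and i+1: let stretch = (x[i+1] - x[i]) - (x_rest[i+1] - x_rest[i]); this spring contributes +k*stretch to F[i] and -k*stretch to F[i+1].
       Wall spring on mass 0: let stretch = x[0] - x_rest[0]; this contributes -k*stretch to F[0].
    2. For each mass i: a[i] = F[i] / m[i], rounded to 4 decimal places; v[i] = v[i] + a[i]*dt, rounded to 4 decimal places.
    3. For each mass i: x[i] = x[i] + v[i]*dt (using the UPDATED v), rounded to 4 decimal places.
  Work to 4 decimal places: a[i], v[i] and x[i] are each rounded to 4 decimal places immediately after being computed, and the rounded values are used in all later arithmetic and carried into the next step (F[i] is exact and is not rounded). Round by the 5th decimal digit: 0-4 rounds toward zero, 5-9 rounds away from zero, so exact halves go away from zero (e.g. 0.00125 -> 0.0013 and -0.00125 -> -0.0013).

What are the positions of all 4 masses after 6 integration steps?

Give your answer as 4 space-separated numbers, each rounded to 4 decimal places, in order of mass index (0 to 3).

Step 0: x=[6.0000 9.0000 10.0000 17.0000] v=[0.0000 0.0000 0.0000 0.0000]
Step 1: x=[5.2500 8.5000 11.5000 16.2500] v=[-3.0000 -2.0000 6.0000 -3.0000]
Step 2: x=[4.0000 7.9375 13.4375 15.3125] v=[-5.0000 -2.2500 7.7500 -3.7500]
Step 3: x=[2.7344 7.7656 14.4688 14.9063] v=[-5.0625 -0.6875 4.1250 -1.6250]
Step 4: x=[2.0430 8.0117 13.9336 15.3907] v=[-2.7657 0.9845 -2.1407 1.9375]
Step 5: x=[2.3330 8.2461 12.2822 16.5108] v=[1.1600 0.9377 -6.6055 4.4804]
Step 6: x=[3.5180 8.0113 10.6790 17.5738] v=[4.7401 -0.9393 -6.4130 4.2518]

Answer: 3.5180 8.0113 10.6790 17.5738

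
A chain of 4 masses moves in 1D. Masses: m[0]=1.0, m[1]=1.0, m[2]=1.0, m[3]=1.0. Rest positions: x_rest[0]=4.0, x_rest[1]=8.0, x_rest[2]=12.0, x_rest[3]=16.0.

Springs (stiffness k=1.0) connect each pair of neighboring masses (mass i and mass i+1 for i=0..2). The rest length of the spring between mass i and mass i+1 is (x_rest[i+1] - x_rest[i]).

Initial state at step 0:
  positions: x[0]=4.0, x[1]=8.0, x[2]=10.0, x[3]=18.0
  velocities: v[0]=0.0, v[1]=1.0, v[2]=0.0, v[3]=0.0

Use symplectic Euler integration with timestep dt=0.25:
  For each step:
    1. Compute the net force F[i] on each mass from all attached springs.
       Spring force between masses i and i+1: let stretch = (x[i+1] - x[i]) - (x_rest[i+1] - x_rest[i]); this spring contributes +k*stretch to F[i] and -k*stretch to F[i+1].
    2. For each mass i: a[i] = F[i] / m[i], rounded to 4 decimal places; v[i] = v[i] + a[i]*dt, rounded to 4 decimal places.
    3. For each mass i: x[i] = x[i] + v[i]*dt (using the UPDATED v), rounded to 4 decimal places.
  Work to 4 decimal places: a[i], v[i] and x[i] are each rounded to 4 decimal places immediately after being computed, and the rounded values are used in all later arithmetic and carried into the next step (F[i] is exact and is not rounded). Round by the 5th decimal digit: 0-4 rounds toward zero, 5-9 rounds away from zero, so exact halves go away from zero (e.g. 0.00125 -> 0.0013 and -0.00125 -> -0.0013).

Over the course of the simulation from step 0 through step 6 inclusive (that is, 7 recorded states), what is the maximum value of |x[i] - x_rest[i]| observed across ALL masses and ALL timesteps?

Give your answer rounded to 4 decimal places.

Step 0: x=[4.0000 8.0000 10.0000 18.0000] v=[0.0000 1.0000 0.0000 0.0000]
Step 1: x=[4.0000 8.1250 10.3750 17.7500] v=[0.0000 0.5000 1.5000 -1.0000]
Step 2: x=[4.0078 8.1328 11.0703 17.2891] v=[0.0313 0.0313 2.7813 -1.8438]
Step 3: x=[4.0235 8.0664 11.9707 16.6895] v=[0.0626 -0.2656 3.6016 -2.3985]
Step 4: x=[4.0418 7.9913 12.9220 16.0450] v=[0.0733 -0.3003 3.8052 -2.5782]
Step 5: x=[4.0570 7.9776 13.7603 15.4553] v=[0.0607 -0.0550 3.3533 -2.3590]
Step 6: x=[4.0672 8.0802 14.3432 15.0096] v=[0.0409 0.4105 2.3314 -1.7828]
Max displacement = 2.3432

Answer: 2.3432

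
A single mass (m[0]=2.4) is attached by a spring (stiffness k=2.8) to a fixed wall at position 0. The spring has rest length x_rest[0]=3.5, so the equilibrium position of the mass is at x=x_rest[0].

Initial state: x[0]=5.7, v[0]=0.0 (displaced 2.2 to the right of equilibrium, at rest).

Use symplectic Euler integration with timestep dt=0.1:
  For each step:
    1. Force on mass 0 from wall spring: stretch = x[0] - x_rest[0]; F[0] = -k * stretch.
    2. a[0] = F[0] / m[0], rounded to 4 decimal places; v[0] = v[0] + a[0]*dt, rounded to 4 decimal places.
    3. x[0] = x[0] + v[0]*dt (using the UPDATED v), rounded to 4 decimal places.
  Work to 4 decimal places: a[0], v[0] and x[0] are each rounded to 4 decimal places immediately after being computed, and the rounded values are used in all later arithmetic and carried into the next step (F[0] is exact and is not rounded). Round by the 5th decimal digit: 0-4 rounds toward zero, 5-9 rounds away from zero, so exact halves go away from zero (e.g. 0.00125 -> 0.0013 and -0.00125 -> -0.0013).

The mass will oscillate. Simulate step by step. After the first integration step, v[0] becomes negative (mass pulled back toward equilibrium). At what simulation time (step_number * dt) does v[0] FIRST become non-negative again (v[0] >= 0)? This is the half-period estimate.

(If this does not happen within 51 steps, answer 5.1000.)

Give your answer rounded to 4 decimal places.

Step 0: x=[5.7000] v=[0.0000]
Step 1: x=[5.6743] v=[-0.2567]
Step 2: x=[5.6233] v=[-0.5104]
Step 3: x=[5.5475] v=[-0.7581]
Step 4: x=[5.4478] v=[-0.9970]
Step 5: x=[5.3254] v=[-1.2242]
Step 6: x=[5.1817] v=[-1.4372]
Step 7: x=[5.0184] v=[-1.6334]
Step 8: x=[4.8373] v=[-1.8106]
Step 9: x=[4.6406] v=[-1.9666]
Step 10: x=[4.4306] v=[-2.0997]
Step 11: x=[4.2098] v=[-2.2083]
Step 12: x=[3.9807] v=[-2.2911]
Step 13: x=[3.7460] v=[-2.3472]
Step 14: x=[3.5084] v=[-2.3759]
Step 15: x=[3.2707] v=[-2.3769]
Step 16: x=[3.0357] v=[-2.3502]
Step 17: x=[2.8061] v=[-2.2960]
Step 18: x=[2.5846] v=[-2.2150]
Step 19: x=[2.3738] v=[-2.1082]
Step 20: x=[2.1761] v=[-1.9768]
Step 21: x=[1.9939] v=[-1.8223]
Step 22: x=[1.8292] v=[-1.6466]
Step 23: x=[1.6840] v=[-1.4517]
Step 24: x=[1.5600] v=[-1.2398]
Step 25: x=[1.4587] v=[-1.0135]
Step 26: x=[1.3812] v=[-0.7754]
Step 27: x=[1.3284] v=[-0.5282]
Step 28: x=[1.3009] v=[-0.2749]
Step 29: x=[1.2991] v=[-0.0183]
Step 30: x=[1.3230] v=[0.2385]
First v>=0 after going negative at step 30, time=3.0000

Answer: 3.0000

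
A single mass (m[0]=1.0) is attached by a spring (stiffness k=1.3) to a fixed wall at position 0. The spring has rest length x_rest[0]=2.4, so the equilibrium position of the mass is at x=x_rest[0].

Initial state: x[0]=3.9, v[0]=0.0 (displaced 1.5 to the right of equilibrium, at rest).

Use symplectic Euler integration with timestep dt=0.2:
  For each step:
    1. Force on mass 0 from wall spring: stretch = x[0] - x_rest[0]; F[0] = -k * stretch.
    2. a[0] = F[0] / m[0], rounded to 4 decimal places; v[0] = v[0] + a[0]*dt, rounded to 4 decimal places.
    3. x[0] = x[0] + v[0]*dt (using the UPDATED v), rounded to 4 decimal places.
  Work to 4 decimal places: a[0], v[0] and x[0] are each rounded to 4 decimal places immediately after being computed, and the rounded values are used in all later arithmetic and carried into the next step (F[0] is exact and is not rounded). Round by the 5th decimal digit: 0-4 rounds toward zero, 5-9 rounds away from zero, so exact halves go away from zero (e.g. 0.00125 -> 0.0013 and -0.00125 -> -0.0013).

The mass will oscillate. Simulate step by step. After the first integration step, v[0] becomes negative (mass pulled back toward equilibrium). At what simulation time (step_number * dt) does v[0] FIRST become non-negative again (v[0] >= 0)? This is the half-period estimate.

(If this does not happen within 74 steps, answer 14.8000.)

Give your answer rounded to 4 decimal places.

Step 0: x=[3.9000] v=[0.0000]
Step 1: x=[3.8220] v=[-0.3900]
Step 2: x=[3.6701] v=[-0.7597]
Step 3: x=[3.4521] v=[-1.0899]
Step 4: x=[3.1794] v=[-1.3634]
Step 5: x=[2.8662] v=[-1.5660]
Step 6: x=[2.5288] v=[-1.6872]
Step 7: x=[2.1847] v=[-1.7207]
Step 8: x=[1.8518] v=[-1.6647]
Step 9: x=[1.5474] v=[-1.5222]
Step 10: x=[1.2873] v=[-1.3005]
Step 11: x=[1.0851] v=[-1.0112]
Step 12: x=[0.9512] v=[-0.6693]
Step 13: x=[0.8927] v=[-0.2926]
Step 14: x=[0.9126] v=[0.0993]
First v>=0 after going negative at step 14, time=2.8000

Answer: 2.8000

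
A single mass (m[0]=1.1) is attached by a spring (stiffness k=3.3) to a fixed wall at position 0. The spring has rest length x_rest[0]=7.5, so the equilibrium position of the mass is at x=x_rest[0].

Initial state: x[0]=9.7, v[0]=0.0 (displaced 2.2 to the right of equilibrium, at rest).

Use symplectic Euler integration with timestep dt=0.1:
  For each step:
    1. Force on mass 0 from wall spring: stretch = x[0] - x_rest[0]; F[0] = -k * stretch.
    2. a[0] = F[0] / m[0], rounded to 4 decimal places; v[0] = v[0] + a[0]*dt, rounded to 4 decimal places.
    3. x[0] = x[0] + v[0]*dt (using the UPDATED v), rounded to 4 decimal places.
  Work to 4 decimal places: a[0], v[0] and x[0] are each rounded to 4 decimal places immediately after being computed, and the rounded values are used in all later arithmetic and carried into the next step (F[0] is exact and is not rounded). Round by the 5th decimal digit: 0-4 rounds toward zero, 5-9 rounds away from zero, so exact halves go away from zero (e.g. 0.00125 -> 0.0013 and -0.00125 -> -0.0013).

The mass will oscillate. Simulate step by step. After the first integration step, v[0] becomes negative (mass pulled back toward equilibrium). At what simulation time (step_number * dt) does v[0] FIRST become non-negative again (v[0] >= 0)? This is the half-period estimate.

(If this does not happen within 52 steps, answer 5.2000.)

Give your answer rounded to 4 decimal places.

Step 0: x=[9.7000] v=[0.0000]
Step 1: x=[9.6340] v=[-0.6600]
Step 2: x=[9.5040] v=[-1.3002]
Step 3: x=[9.3139] v=[-1.9014]
Step 4: x=[9.0693] v=[-2.4456]
Step 5: x=[8.7777] v=[-2.9164]
Step 6: x=[8.4477] v=[-3.2997]
Step 7: x=[8.0893] v=[-3.5840]
Step 8: x=[7.7132] v=[-3.7608]
Step 9: x=[7.3307] v=[-3.8248]
Step 10: x=[6.9533] v=[-3.7740]
Step 11: x=[6.5923] v=[-3.6100]
Step 12: x=[6.2585] v=[-3.3377]
Step 13: x=[5.9620] v=[-2.9653]
Step 14: x=[5.7116] v=[-2.5039]
Step 15: x=[5.5149] v=[-1.9674]
Step 16: x=[5.3777] v=[-1.3719]
Step 17: x=[5.3042] v=[-0.7352]
Step 18: x=[5.2966] v=[-0.0765]
Step 19: x=[5.3551] v=[0.5845]
First v>=0 after going negative at step 19, time=1.9000

Answer: 1.9000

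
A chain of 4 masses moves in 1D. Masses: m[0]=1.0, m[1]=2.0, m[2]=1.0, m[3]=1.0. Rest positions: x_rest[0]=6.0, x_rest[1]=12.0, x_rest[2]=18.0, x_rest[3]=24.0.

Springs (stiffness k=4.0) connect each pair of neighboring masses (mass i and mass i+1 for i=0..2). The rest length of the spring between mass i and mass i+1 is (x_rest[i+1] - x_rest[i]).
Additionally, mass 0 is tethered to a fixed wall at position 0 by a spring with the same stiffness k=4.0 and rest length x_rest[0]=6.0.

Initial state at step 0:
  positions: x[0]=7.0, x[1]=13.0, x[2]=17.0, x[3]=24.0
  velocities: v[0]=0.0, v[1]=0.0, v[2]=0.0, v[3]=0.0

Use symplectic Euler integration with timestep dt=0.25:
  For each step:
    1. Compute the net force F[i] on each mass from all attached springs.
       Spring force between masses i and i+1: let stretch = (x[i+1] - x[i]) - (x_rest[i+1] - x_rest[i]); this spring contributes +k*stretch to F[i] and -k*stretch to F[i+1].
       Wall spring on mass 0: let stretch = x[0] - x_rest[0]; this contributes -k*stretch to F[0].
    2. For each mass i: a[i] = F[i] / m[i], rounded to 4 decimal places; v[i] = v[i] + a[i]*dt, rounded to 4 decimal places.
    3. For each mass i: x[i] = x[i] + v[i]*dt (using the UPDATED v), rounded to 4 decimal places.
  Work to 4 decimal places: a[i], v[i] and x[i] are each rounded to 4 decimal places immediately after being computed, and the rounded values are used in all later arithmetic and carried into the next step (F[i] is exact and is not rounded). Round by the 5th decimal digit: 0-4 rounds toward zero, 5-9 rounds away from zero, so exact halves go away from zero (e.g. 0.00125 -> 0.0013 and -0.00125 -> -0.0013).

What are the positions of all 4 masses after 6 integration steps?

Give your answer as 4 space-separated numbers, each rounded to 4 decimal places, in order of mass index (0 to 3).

Step 0: x=[7.0000 13.0000 17.0000 24.0000] v=[0.0000 0.0000 0.0000 0.0000]
Step 1: x=[6.7500 12.7500 17.7500 23.7500] v=[-1.0000 -1.0000 3.0000 -1.0000]
Step 2: x=[6.3125 12.3750 18.7500 23.5000] v=[-1.7500 -1.5000 4.0000 -1.0000]
Step 3: x=[5.8125 12.0391 19.3438 23.5625] v=[-2.0000 -1.3438 2.3750 0.2500]
Step 4: x=[5.4160 11.8379 19.1661 24.0703] v=[-1.5859 -0.8048 -0.7110 2.0313]
Step 5: x=[5.2710 11.7500 18.3824 24.8521] v=[-0.5800 -0.3517 -3.1350 3.1271]
Step 6: x=[5.4280 11.6813 17.5580 25.5165] v=[0.6280 -0.2750 -3.2977 2.6574]

Answer: 5.4280 11.6813 17.5580 25.5165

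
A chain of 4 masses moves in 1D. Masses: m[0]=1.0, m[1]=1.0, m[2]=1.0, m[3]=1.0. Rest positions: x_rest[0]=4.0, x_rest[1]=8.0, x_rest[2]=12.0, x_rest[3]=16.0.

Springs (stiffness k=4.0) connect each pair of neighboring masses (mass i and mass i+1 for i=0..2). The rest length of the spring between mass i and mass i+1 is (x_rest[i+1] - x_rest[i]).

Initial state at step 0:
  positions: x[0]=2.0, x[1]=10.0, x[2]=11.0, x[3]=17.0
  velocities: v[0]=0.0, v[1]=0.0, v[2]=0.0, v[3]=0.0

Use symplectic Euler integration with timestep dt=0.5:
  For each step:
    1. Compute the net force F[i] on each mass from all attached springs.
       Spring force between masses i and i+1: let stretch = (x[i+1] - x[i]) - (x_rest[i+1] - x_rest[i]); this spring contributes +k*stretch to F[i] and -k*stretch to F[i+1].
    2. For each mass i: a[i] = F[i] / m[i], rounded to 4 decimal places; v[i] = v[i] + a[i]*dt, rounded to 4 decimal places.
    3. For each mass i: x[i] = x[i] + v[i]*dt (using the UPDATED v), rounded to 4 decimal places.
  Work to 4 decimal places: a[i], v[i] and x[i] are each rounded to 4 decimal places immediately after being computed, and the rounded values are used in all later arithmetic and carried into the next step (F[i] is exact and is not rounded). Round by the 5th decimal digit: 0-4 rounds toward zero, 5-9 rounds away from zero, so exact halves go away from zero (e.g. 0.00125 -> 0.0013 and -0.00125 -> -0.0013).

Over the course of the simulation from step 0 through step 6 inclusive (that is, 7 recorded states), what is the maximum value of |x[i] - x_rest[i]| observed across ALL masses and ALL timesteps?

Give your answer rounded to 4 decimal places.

Step 0: x=[2.0000 10.0000 11.0000 17.0000] v=[0.0000 0.0000 0.0000 0.0000]
Step 1: x=[6.0000 3.0000 16.0000 15.0000] v=[8.0000 -14.0000 10.0000 -4.0000]
Step 2: x=[3.0000 12.0000 7.0000 18.0000] v=[-6.0000 18.0000 -18.0000 6.0000]
Step 3: x=[5.0000 7.0000 14.0000 14.0000] v=[4.0000 -10.0000 14.0000 -8.0000]
Step 4: x=[5.0000 7.0000 14.0000 14.0000] v=[0.0000 0.0000 0.0000 0.0000]
Step 5: x=[3.0000 12.0000 7.0000 18.0000] v=[-4.0000 10.0000 -14.0000 8.0000]
Step 6: x=[6.0000 3.0000 16.0000 15.0000] v=[6.0000 -18.0000 18.0000 -6.0000]
Max displacement = 5.0000

Answer: 5.0000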